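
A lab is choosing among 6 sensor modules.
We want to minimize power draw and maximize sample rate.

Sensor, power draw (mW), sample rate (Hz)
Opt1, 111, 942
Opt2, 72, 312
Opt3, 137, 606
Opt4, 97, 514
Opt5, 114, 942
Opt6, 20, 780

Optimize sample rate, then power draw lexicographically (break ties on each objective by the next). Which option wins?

First maximize sample rate: best is 942, kept {Opt1, Opt5}.
Then minimize power draw: best is 111, kept {Opt1}.

Opt1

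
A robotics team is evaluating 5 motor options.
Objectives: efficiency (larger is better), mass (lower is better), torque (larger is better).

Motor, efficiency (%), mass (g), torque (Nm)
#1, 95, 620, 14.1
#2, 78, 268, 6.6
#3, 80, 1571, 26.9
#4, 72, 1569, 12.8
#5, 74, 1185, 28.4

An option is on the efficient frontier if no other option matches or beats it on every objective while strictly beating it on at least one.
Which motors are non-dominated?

#1, #2, #3, #5

#1: not dominated (best efficiency).
#2: not dominated (best mass).
#3: not dominated.
#4: dominated by #1 (efficiency 95≥72, mass 620≤1569, torque 14.1≥12.8).
#5: not dominated (best torque).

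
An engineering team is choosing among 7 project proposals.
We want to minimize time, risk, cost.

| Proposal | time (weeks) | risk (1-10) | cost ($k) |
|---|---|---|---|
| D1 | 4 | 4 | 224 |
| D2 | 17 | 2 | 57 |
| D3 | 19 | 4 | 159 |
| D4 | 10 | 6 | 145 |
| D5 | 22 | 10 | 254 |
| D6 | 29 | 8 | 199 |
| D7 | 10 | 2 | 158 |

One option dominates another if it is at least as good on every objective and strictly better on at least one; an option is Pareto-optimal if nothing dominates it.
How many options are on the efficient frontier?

D1: not dominated (best time).
D2: not dominated (best cost).
D3: dominated by D2 (time 17≤19, risk 2≤4, cost 57≤159).
D4: not dominated.
D5: dominated by D1 (time 4≤22, risk 4≤10, cost 224≤254).
D6: dominated by D2 (time 17≤29, risk 2≤8, cost 57≤199).
D7: not dominated.
Pareto-optimal: D1, D2, D4, D7 → 4.

4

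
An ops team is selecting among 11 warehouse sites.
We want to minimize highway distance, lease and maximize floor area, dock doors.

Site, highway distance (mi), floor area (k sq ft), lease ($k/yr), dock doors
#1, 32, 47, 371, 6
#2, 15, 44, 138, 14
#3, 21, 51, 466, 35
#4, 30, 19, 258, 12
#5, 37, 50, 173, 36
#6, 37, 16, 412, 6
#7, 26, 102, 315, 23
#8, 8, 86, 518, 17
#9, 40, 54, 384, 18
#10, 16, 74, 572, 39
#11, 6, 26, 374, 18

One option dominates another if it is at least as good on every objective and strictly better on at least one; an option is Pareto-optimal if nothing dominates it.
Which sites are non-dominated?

#2, #3, #5, #7, #8, #10, #11

#1: dominated by #7 (highway distance 26≤32, floor area 102≥47, lease 315≤371, dock doors 23≥6).
#2: not dominated (best lease).
#3: not dominated.
#4: dominated by #2 (highway distance 15≤30, floor area 44≥19, lease 138≤258, dock doors 14≥12).
#5: not dominated.
#6: dominated by #1 (highway distance 32≤37, floor area 47≥16, lease 371≤412, dock doors 6≥6).
#7: not dominated (best floor area).
#8: not dominated.
#9: dominated by #7 (highway distance 26≤40, floor area 102≥54, lease 315≤384, dock doors 23≥18).
#10: not dominated (best dock doors).
#11: not dominated (best highway distance).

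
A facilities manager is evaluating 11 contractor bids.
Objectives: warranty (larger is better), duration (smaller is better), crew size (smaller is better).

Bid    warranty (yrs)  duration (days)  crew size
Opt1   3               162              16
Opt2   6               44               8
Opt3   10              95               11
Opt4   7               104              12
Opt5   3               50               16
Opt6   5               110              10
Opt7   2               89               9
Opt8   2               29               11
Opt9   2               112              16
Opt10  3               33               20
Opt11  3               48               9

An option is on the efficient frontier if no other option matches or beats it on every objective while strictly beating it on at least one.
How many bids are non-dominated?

4

Opt1: dominated by Opt2 (warranty 6≥3, duration 44≤162, crew size 8≤16).
Opt2: not dominated (best crew size).
Opt3: not dominated (best warranty).
Opt4: dominated by Opt3 (warranty 10≥7, duration 95≤104, crew size 11≤12).
Opt5: dominated by Opt2 (warranty 6≥3, duration 44≤50, crew size 8≤16).
Opt6: dominated by Opt2 (warranty 6≥5, duration 44≤110, crew size 8≤10).
Opt7: dominated by Opt2 (warranty 6≥2, duration 44≤89, crew size 8≤9).
Opt8: not dominated (best duration).
Opt9: dominated by Opt2 (warranty 6≥2, duration 44≤112, crew size 8≤16).
Opt10: not dominated.
Opt11: dominated by Opt2 (warranty 6≥3, duration 44≤48, crew size 8≤9).
Pareto-optimal: Opt2, Opt3, Opt8, Opt10 → 4.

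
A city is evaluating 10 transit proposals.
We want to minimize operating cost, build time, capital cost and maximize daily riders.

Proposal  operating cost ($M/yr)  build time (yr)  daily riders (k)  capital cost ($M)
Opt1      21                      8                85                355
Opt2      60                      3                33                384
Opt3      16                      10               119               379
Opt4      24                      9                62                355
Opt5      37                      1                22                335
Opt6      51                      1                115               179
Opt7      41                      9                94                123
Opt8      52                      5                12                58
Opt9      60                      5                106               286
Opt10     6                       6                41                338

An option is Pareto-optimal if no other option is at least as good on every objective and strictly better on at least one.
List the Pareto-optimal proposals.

Opt1, Opt3, Opt5, Opt6, Opt7, Opt8, Opt10

Opt1: not dominated.
Opt2: dominated by Opt6 (operating cost 51≤60, build time 1≤3, daily riders 115≥33, capital cost 179≤384).
Opt3: not dominated (best daily riders).
Opt4: dominated by Opt1 (operating cost 21≤24, build time 8≤9, daily riders 85≥62, capital cost 355≤355).
Opt5: not dominated.
Opt6: not dominated.
Opt7: not dominated.
Opt8: not dominated (best capital cost).
Opt9: dominated by Opt6 (operating cost 51≤60, build time 1≤5, daily riders 115≥106, capital cost 179≤286).
Opt10: not dominated (best operating cost).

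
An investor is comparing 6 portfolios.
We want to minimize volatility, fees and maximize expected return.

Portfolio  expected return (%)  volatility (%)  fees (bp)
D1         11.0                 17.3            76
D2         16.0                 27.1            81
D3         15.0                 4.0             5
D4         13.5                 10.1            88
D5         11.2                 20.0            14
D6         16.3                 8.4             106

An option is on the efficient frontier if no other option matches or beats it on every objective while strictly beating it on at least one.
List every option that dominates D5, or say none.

D3: expected return 15.0≥11.2, volatility 4.0≤20.0, fees 5≤14 — dominates D5.
Others (D1, D2, D4, D6) are each worse than D5 on at least one objective.

D3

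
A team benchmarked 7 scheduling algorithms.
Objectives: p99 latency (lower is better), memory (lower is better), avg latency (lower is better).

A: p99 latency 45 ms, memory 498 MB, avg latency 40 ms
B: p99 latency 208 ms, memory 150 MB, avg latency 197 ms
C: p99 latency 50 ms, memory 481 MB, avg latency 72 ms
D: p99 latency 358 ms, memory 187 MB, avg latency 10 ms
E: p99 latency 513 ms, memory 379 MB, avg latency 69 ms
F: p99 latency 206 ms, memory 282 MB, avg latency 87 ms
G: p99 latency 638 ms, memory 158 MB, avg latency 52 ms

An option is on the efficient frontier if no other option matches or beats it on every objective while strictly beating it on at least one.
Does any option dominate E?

D vs E: p99 latency 358≤513, memory 187≤379, avg latency 10≤69 — D is at least as good on every objective and strictly better on at least one, so D dominates E.

Yes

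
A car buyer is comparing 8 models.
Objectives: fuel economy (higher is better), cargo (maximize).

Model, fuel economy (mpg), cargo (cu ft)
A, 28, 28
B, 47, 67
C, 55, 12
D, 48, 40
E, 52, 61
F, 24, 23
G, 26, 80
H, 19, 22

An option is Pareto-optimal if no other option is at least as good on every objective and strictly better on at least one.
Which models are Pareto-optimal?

A: dominated by B (fuel economy 47≥28, cargo 67≥28).
B: not dominated.
C: not dominated (best fuel economy).
D: dominated by E (fuel economy 52≥48, cargo 61≥40).
E: not dominated.
F: dominated by A (fuel economy 28≥24, cargo 28≥23).
G: not dominated (best cargo).
H: dominated by A (fuel economy 28≥19, cargo 28≥22).

B, C, E, G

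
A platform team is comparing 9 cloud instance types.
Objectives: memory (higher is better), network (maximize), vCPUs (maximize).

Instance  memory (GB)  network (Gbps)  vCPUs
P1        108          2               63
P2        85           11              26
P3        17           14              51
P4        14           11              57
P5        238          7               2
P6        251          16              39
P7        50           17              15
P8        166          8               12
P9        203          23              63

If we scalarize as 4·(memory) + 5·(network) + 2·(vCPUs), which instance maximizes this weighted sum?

P6

P1: 4·108 + 5·2 + 2·63 = 568
P2: 4·85 + 5·11 + 2·26 = 447
P3: 4·17 + 5·14 + 2·51 = 240
P4: 4·14 + 5·11 + 2·57 = 225
P5: 4·238 + 5·7 + 2·2 = 991
P6: 4·251 + 5·16 + 2·39 = 1162
P7: 4·50 + 5·17 + 2·15 = 315
P8: 4·166 + 5·8 + 2·12 = 728
P9: 4·203 + 5·23 + 2·63 = 1053
Highest: P6 at 1162.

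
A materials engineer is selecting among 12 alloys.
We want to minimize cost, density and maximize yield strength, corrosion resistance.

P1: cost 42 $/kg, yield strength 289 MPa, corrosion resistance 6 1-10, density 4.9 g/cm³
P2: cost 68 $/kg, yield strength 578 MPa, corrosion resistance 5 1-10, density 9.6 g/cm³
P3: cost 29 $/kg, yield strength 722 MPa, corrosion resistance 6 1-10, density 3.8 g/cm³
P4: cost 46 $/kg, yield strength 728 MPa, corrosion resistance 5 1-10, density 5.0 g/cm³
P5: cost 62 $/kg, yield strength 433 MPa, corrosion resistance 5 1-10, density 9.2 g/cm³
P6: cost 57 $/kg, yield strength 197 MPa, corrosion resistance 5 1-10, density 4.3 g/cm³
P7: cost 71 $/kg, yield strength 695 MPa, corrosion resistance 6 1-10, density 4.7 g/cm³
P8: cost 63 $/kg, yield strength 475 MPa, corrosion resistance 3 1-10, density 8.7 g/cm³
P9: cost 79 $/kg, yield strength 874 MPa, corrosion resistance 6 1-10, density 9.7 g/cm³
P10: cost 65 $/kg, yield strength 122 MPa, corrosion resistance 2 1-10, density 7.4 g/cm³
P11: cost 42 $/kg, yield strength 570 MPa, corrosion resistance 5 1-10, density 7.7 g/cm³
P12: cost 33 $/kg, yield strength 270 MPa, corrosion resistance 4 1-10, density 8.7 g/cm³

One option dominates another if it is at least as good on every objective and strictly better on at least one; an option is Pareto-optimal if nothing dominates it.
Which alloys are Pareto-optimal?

P1: dominated by P3 (cost 29≤42, yield strength 722≥289, corrosion resistance 6≥6, density 3.8≤4.9).
P2: dominated by P3 (cost 29≤68, yield strength 722≥578, corrosion resistance 6≥5, density 3.8≤9.6).
P3: not dominated (best cost).
P4: not dominated.
P5: dominated by P3 (cost 29≤62, yield strength 722≥433, corrosion resistance 6≥5, density 3.8≤9.2).
P6: dominated by P3 (cost 29≤57, yield strength 722≥197, corrosion resistance 6≥5, density 3.8≤4.3).
P7: dominated by P3 (cost 29≤71, yield strength 722≥695, corrosion resistance 6≥6, density 3.8≤4.7).
P8: dominated by P3 (cost 29≤63, yield strength 722≥475, corrosion resistance 6≥3, density 3.8≤8.7).
P9: not dominated (best yield strength).
P10: dominated by P1 (cost 42≤65, yield strength 289≥122, corrosion resistance 6≥2, density 4.9≤7.4).
P11: dominated by P3 (cost 29≤42, yield strength 722≥570, corrosion resistance 6≥5, density 3.8≤7.7).
P12: dominated by P3 (cost 29≤33, yield strength 722≥270, corrosion resistance 6≥4, density 3.8≤8.7).

P3, P4, P9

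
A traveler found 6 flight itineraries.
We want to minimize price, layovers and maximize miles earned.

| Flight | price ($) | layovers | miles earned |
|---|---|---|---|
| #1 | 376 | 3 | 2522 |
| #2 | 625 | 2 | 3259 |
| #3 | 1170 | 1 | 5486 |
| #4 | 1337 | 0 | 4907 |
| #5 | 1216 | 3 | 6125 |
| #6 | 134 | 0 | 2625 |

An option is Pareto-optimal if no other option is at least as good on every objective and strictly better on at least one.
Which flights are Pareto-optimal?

#2, #3, #4, #5, #6

#1: dominated by #6 (price 134≤376, layovers 0≤3, miles earned 2625≥2522).
#2: not dominated.
#3: not dominated.
#4: not dominated.
#5: not dominated (best miles earned).
#6: not dominated (best price).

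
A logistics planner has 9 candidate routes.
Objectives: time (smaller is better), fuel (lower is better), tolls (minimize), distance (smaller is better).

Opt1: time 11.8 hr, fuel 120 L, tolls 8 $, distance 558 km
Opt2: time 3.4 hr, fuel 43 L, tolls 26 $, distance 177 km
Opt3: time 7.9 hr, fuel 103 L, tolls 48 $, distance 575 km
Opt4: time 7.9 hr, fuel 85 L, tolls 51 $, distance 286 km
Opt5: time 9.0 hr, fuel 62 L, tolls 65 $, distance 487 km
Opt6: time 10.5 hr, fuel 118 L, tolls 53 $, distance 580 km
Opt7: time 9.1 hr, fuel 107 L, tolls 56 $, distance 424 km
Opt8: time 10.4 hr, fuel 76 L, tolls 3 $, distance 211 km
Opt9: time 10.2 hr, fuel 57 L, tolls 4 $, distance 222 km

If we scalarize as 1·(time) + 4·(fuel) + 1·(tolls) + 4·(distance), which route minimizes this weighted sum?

Opt2

Opt1: 1·11.8 + 4·120 + 1·8 + 4·558 = 2731.8
Opt2: 1·3.4 + 4·43 + 1·26 + 4·177 = 909.4
Opt3: 1·7.9 + 4·103 + 1·48 + 4·575 = 2767.9
Opt4: 1·7.9 + 4·85 + 1·51 + 4·286 = 1542.9
Opt5: 1·9.0 + 4·62 + 1·65 + 4·487 = 2270.0
Opt6: 1·10.5 + 4·118 + 1·53 + 4·580 = 2855.5
Opt7: 1·9.1 + 4·107 + 1·56 + 4·424 = 2189.1
Opt8: 1·10.4 + 4·76 + 1·3 + 4·211 = 1161.4
Opt9: 1·10.2 + 4·57 + 1·4 + 4·222 = 1130.2
Lowest: Opt2 at 909.4.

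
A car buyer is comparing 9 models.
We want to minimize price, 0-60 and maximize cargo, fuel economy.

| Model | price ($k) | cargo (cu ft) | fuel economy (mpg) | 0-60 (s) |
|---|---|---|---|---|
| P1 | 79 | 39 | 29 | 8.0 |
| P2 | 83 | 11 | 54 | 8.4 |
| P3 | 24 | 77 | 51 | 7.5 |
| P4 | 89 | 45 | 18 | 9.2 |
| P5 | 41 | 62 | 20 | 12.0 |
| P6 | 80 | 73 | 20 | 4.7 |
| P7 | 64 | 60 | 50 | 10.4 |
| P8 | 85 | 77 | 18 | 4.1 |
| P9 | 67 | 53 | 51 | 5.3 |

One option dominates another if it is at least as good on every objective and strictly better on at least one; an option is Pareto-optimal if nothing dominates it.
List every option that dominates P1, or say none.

P3, P9

P3: price 24≤79, cargo 77≥39, fuel economy 51≥29, 0-60 7.5≤8.0 — dominates P1.
P9: price 67≤79, cargo 53≥39, fuel economy 51≥29, 0-60 5.3≤8.0 — dominates P1.
Others (P2, P4, P5, P6, P7, P8) are each worse than P1 on at least one objective.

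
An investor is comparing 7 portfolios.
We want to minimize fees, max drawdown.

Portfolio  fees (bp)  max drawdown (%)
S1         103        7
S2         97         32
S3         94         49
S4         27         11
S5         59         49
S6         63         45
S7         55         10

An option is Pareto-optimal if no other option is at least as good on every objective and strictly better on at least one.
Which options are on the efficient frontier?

S1: not dominated (best max drawdown).
S2: dominated by S4 (fees 27≤97, max drawdown 11≤32).
S3: dominated by S4 (fees 27≤94, max drawdown 11≤49).
S4: not dominated (best fees).
S5: dominated by S4 (fees 27≤59, max drawdown 11≤49).
S6: dominated by S4 (fees 27≤63, max drawdown 11≤45).
S7: not dominated.

S1, S4, S7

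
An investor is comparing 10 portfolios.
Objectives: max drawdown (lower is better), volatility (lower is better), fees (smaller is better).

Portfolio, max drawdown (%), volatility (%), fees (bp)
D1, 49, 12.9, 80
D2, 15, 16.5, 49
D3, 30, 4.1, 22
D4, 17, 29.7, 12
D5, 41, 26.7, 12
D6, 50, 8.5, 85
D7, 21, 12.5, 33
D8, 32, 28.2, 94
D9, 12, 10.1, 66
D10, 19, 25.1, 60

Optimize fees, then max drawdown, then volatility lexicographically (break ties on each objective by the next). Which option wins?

D4

First minimize fees: best is 12, kept {D4, D5}.
Then minimize max drawdown: best is 17, kept {D4}.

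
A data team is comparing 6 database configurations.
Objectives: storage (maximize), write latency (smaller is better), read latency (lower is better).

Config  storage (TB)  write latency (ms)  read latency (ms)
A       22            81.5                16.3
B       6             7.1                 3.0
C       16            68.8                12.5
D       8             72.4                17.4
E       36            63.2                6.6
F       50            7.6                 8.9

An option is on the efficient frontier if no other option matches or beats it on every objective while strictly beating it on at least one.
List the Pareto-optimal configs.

B, E, F

A: dominated by E (storage 36≥22, write latency 63.2≤81.5, read latency 6.6≤16.3).
B: not dominated (best write latency).
C: dominated by E (storage 36≥16, write latency 63.2≤68.8, read latency 6.6≤12.5).
D: dominated by C (storage 16≥8, write latency 68.8≤72.4, read latency 12.5≤17.4).
E: not dominated.
F: not dominated (best storage).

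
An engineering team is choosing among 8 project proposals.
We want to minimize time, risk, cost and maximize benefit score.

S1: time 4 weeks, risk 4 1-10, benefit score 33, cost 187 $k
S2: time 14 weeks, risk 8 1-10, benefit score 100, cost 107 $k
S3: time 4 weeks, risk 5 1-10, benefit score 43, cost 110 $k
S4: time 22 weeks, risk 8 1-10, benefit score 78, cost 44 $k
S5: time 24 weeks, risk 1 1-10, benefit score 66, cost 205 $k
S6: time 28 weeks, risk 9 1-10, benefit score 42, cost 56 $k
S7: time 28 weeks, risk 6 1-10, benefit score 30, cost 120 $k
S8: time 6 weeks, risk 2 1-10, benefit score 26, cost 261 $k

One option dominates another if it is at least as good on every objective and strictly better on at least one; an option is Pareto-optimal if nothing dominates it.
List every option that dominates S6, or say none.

S4: time 22≤28, risk 8≤9, benefit score 78≥42, cost 44≤56 — dominates S6.
Others (S1, S2, S3, S5, S7, S8) are each worse than S6 on at least one objective.

S4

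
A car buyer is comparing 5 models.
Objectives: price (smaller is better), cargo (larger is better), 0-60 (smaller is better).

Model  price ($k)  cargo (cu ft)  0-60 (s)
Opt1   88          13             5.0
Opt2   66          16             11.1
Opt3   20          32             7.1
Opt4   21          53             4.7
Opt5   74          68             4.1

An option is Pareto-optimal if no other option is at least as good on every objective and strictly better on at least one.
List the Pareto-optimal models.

Opt3, Opt4, Opt5

Opt1: dominated by Opt4 (price 21≤88, cargo 53≥13, 0-60 4.7≤5.0).
Opt2: dominated by Opt3 (price 20≤66, cargo 32≥16, 0-60 7.1≤11.1).
Opt3: not dominated (best price).
Opt4: not dominated.
Opt5: not dominated (best cargo).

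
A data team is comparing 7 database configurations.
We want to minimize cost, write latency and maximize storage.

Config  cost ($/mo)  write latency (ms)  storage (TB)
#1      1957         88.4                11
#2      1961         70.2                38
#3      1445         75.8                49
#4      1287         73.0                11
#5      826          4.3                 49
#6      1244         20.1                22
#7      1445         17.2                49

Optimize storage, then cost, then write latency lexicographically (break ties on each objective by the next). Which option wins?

First maximize storage: best is 49, kept {#3, #5, #7}.
Then minimize cost: best is 826, kept {#5}.

#5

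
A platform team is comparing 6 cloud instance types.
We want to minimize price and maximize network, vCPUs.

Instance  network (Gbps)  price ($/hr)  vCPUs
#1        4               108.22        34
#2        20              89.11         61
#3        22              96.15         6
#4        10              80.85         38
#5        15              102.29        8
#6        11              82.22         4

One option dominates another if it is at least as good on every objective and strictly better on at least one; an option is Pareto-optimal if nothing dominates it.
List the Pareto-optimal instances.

#1: dominated by #2 (network 20≥4, price 89.11≤108.22, vCPUs 61≥34).
#2: not dominated (best vCPUs).
#3: not dominated (best network).
#4: not dominated (best price).
#5: dominated by #2 (network 20≥15, price 89.11≤102.29, vCPUs 61≥8).
#6: not dominated.

#2, #3, #4, #6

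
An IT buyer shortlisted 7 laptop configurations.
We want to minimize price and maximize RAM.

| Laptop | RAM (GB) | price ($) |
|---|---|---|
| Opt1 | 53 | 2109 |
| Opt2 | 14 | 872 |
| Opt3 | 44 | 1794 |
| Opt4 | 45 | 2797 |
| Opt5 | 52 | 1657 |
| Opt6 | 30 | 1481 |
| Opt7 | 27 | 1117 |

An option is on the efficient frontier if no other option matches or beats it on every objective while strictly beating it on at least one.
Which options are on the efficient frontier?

Opt1: not dominated (best RAM).
Opt2: not dominated (best price).
Opt3: dominated by Opt5 (RAM 52≥44, price 1657≤1794).
Opt4: dominated by Opt1 (RAM 53≥45, price 2109≤2797).
Opt5: not dominated.
Opt6: not dominated.
Opt7: not dominated.

Opt1, Opt2, Opt5, Opt6, Opt7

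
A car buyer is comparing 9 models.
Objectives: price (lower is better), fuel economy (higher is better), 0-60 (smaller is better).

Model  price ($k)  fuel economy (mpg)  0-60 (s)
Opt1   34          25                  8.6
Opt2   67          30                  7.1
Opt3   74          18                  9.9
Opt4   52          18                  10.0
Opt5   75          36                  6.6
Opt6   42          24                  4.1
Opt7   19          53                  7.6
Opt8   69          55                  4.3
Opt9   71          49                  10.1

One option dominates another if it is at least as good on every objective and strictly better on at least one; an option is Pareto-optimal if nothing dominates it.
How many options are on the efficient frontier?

Opt1: dominated by Opt7 (price 19≤34, fuel economy 53≥25, 0-60 7.6≤8.6).
Opt2: not dominated.
Opt3: dominated by Opt1 (price 34≤74, fuel economy 25≥18, 0-60 8.6≤9.9).
Opt4: dominated by Opt1 (price 34≤52, fuel economy 25≥18, 0-60 8.6≤10.0).
Opt5: dominated by Opt8 (price 69≤75, fuel economy 55≥36, 0-60 4.3≤6.6).
Opt6: not dominated (best 0-60).
Opt7: not dominated (best price).
Opt8: not dominated (best fuel economy).
Opt9: dominated by Opt7 (price 19≤71, fuel economy 53≥49, 0-60 7.6≤10.1).
Pareto-optimal: Opt2, Opt6, Opt7, Opt8 → 4.

4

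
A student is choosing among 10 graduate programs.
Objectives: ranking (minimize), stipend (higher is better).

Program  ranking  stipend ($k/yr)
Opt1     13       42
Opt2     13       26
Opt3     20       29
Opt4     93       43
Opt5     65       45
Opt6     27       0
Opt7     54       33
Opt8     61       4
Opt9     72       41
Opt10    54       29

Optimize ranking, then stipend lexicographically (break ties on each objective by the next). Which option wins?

First minimize ranking: best is 13, kept {Opt1, Opt2}.
Then maximize stipend: best is 42, kept {Opt1}.

Opt1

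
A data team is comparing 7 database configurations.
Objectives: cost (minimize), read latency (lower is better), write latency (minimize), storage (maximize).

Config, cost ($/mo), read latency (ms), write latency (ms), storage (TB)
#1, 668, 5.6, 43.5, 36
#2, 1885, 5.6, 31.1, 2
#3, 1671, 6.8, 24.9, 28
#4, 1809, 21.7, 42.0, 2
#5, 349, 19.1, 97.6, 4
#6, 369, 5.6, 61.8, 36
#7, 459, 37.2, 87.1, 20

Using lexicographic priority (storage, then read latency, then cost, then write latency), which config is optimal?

First maximize storage: best is 36, kept {#1, #6}.
Then minimize read latency: best is 5.6, kept {#1, #6}.
Then minimize cost: best is 369, kept {#6}.

#6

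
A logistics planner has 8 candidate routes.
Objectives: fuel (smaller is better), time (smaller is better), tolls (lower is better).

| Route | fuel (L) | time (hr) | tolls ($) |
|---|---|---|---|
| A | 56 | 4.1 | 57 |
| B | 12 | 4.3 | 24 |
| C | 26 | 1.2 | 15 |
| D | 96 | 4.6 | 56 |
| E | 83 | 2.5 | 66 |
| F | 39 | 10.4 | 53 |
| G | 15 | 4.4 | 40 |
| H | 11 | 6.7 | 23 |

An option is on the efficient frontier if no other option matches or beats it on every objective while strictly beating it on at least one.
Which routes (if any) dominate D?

B: fuel 12≤96, time 4.3≤4.6, tolls 24≤56 — dominates D.
C: fuel 26≤96, time 1.2≤4.6, tolls 15≤56 — dominates D.
G: fuel 15≤96, time 4.4≤4.6, tolls 40≤56 — dominates D.
Others (A, E, F, H) are each worse than D on at least one objective.

B, C, G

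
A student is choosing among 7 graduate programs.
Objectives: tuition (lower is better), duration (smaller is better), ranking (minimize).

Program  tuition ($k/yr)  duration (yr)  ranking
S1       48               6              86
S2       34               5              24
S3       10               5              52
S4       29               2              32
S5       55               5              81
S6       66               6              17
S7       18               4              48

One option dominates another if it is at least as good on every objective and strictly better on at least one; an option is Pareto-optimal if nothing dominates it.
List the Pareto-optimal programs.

S1: dominated by S2 (tuition 34≤48, duration 5≤6, ranking 24≤86).
S2: not dominated.
S3: not dominated (best tuition).
S4: not dominated (best duration).
S5: dominated by S2 (tuition 34≤55, duration 5≤5, ranking 24≤81).
S6: not dominated (best ranking).
S7: not dominated.

S2, S3, S4, S6, S7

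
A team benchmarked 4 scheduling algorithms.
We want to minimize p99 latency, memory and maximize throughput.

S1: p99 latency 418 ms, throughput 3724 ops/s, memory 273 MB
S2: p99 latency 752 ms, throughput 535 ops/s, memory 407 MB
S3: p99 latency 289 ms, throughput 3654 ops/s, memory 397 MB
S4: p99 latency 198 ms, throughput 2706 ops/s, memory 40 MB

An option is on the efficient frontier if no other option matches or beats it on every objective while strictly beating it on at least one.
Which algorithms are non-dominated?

S1, S3, S4

S1: not dominated (best throughput).
S2: dominated by S1 (p99 latency 418≤752, throughput 3724≥535, memory 273≤407).
S3: not dominated.
S4: not dominated (best p99 latency).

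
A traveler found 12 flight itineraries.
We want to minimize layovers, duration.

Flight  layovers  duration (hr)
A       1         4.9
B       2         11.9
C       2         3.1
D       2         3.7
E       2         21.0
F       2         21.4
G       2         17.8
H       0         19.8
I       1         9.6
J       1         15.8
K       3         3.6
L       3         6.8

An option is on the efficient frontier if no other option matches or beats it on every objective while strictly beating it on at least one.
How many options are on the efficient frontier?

3

A: not dominated.
B: dominated by A (layovers 1≤2, duration 4.9≤11.9).
C: not dominated (best duration).
D: dominated by C (layovers 2≤2, duration 3.1≤3.7).
E: dominated by A (layovers 1≤2, duration 4.9≤21.0).
F: dominated by A (layovers 1≤2, duration 4.9≤21.4).
G: dominated by A (layovers 1≤2, duration 4.9≤17.8).
H: not dominated (best layovers).
I: dominated by A (layovers 1≤1, duration 4.9≤9.6).
J: dominated by A (layovers 1≤1, duration 4.9≤15.8).
K: dominated by C (layovers 2≤3, duration 3.1≤3.6).
L: dominated by A (layovers 1≤3, duration 4.9≤6.8).
Pareto-optimal: A, C, H → 3.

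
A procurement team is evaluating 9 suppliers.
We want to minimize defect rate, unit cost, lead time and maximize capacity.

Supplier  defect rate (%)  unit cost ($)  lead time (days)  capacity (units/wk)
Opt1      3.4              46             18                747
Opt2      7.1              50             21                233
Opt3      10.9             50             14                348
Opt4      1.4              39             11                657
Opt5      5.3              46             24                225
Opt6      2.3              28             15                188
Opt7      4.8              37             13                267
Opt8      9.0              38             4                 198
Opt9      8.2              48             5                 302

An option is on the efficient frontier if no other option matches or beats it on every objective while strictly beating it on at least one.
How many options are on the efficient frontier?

Opt1: not dominated (best capacity).
Opt2: dominated by Opt1 (defect rate 3.4≤7.1, unit cost 46≤50, lead time 18≤21, capacity 747≥233).
Opt3: dominated by Opt4 (defect rate 1.4≤10.9, unit cost 39≤50, lead time 11≤14, capacity 657≥348).
Opt4: not dominated (best defect rate).
Opt5: dominated by Opt1 (defect rate 3.4≤5.3, unit cost 46≤46, lead time 18≤24, capacity 747≥225).
Opt6: not dominated (best unit cost).
Opt7: not dominated.
Opt8: not dominated (best lead time).
Opt9: not dominated.
Pareto-optimal: Opt1, Opt4, Opt6, Opt7, Opt8, Opt9 → 6.

6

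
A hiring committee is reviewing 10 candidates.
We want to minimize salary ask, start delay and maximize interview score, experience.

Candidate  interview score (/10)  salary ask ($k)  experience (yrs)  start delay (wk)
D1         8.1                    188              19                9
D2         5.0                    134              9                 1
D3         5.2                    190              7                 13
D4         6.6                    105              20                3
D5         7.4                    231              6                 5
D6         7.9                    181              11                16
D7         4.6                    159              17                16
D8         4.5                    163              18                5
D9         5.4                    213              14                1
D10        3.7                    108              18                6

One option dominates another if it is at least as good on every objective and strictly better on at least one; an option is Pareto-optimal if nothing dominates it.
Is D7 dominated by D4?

Yes

D4 vs D7: interview score 6.6≥4.6, salary ask 105≤159, experience 20≥17, start delay 3≤16 — D4 is at least as good on every objective with at least one strict improvement.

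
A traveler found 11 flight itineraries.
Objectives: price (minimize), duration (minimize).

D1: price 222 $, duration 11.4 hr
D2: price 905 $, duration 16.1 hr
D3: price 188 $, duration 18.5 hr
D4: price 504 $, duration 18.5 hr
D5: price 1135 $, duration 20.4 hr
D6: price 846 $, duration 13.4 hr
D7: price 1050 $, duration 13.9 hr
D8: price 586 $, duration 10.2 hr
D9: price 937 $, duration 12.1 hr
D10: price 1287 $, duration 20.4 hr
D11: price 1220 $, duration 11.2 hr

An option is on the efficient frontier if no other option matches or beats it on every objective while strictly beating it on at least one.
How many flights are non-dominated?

3

D1: not dominated.
D2: dominated by D1 (price 222≤905, duration 11.4≤16.1).
D3: not dominated (best price).
D4: dominated by D1 (price 222≤504, duration 11.4≤18.5).
D5: dominated by D1 (price 222≤1135, duration 11.4≤20.4).
D6: dominated by D1 (price 222≤846, duration 11.4≤13.4).
D7: dominated by D1 (price 222≤1050, duration 11.4≤13.9).
D8: not dominated (best duration).
D9: dominated by D1 (price 222≤937, duration 11.4≤12.1).
D10: dominated by D1 (price 222≤1287, duration 11.4≤20.4).
D11: dominated by D8 (price 586≤1220, duration 10.2≤11.2).
Pareto-optimal: D1, D3, D8 → 3.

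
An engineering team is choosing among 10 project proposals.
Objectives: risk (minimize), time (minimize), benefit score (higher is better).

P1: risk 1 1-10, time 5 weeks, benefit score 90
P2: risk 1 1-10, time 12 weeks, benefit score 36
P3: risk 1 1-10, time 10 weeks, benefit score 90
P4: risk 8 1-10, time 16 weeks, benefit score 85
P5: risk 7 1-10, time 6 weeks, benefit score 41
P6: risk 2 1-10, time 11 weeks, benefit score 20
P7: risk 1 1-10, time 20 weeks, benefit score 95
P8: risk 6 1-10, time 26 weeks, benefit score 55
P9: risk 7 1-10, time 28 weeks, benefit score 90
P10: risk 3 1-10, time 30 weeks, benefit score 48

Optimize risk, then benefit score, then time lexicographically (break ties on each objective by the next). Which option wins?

First minimize risk: best is 1, kept {P1, P2, P3, P7}.
Then maximize benefit score: best is 95, kept {P7}.

P7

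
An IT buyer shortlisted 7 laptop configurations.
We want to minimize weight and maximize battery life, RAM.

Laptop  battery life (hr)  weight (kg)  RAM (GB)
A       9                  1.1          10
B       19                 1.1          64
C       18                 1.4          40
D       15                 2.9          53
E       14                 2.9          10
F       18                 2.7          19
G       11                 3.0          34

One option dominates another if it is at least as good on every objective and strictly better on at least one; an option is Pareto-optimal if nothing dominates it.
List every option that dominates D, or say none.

B: battery life 19≥15, weight 1.1≤2.9, RAM 64≥53 — dominates D.
Others (A, C, E, F, G) are each worse than D on at least one objective.

B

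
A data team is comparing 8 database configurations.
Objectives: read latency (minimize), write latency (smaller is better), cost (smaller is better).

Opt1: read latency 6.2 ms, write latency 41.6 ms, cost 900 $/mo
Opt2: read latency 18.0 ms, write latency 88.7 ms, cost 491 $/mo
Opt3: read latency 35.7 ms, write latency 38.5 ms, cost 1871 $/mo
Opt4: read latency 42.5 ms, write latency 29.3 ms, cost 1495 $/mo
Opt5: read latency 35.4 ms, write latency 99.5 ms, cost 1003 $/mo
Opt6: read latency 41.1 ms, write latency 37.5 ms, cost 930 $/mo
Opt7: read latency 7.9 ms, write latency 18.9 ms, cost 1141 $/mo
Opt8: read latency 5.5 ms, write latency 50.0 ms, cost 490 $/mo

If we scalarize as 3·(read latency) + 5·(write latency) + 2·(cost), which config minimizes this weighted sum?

Opt8

Opt1: 3·6.2 + 5·41.6 + 2·900 = 2026.6
Opt2: 3·18.0 + 5·88.7 + 2·491 = 1479.5
Opt3: 3·35.7 + 5·38.5 + 2·1871 = 4041.6
Opt4: 3·42.5 + 5·29.3 + 2·1495 = 3264.0
Opt5: 3·35.4 + 5·99.5 + 2·1003 = 2609.7
Opt6: 3·41.1 + 5·37.5 + 2·930 = 2170.8
Opt7: 3·7.9 + 5·18.9 + 2·1141 = 2400.2
Opt8: 3·5.5 + 5·50.0 + 2·490 = 1246.5
Lowest: Opt8 at 1246.5.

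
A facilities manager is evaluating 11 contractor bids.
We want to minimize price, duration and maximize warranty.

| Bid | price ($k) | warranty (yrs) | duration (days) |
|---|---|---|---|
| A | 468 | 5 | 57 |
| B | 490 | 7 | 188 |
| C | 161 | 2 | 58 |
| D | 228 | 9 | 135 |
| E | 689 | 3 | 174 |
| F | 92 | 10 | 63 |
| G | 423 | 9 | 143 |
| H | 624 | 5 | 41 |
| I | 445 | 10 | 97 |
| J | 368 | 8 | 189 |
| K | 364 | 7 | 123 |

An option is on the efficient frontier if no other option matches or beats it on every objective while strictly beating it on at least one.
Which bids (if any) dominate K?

F

F: price 92≤364, warranty 10≥7, duration 63≤123 — dominates K.
Others (A, B, C, D, E, G, H, I, J) are each worse than K on at least one objective.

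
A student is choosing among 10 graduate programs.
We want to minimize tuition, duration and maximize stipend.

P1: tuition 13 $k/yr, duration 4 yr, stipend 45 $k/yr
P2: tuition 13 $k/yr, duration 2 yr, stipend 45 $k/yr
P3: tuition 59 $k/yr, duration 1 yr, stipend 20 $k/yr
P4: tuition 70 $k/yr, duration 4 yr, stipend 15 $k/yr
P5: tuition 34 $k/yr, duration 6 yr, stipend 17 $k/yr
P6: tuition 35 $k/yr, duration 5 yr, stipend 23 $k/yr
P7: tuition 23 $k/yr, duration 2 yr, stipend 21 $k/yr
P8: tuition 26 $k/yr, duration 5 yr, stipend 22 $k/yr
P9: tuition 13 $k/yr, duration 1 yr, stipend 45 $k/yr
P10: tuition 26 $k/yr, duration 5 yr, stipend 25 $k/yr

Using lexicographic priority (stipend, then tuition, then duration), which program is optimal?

P9

First maximize stipend: best is 45, kept {P1, P2, P9}.
Then minimize tuition: best is 13, kept {P1, P2, P9}.
Then minimize duration: best is 1, kept {P9}.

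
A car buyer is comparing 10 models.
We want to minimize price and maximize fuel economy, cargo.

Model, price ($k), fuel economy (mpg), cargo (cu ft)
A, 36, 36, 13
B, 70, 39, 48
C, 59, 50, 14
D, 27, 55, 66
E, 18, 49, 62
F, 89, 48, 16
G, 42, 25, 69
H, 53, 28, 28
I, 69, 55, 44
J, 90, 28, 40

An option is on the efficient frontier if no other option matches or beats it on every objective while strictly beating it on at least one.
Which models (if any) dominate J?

B: price 70≤90, fuel economy 39≥28, cargo 48≥40 — dominates J.
D: price 27≤90, fuel economy 55≥28, cargo 66≥40 — dominates J.
E: price 18≤90, fuel economy 49≥28, cargo 62≥40 — dominates J.
I: price 69≤90, fuel economy 55≥28, cargo 44≥40 — dominates J.
Others (A, C, F, G, H) are each worse than J on at least one objective.

B, D, E, I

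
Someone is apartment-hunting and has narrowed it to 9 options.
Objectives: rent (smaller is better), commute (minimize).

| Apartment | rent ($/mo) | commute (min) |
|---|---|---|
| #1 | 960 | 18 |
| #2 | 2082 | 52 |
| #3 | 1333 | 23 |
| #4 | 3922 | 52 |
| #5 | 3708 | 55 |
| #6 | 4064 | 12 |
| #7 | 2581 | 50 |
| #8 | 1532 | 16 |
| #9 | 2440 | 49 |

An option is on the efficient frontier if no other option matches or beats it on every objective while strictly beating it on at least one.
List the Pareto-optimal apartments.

#1, #6, #8

#1: not dominated (best rent).
#2: dominated by #1 (rent 960≤2082, commute 18≤52).
#3: dominated by #1 (rent 960≤1333, commute 18≤23).
#4: dominated by #1 (rent 960≤3922, commute 18≤52).
#5: dominated by #1 (rent 960≤3708, commute 18≤55).
#6: not dominated (best commute).
#7: dominated by #1 (rent 960≤2581, commute 18≤50).
#8: not dominated.
#9: dominated by #1 (rent 960≤2440, commute 18≤49).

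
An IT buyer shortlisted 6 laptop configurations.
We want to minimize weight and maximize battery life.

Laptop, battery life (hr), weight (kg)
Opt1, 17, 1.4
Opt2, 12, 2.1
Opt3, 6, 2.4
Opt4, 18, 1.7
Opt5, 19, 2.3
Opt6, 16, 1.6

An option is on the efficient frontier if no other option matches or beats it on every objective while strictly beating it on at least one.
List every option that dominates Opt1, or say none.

none

Opt2: worse on battery life (12 vs 17).
Opt3: worse on battery life (6 vs 17).
Opt4: worse on weight (1.7 vs 1.4).
Opt5: worse on weight (2.3 vs 1.4).
Opt6: worse on battery life (16 vs 17).
No option dominates Opt1.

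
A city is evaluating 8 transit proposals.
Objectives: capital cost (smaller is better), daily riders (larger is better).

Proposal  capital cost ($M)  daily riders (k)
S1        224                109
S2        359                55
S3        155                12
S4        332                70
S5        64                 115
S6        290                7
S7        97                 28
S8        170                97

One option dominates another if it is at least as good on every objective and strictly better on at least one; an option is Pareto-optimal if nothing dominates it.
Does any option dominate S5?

S1: worse on capital cost (224 vs 64).
S2: worse on capital cost (359 vs 64).
S3: worse on capital cost (155 vs 64).
S4: worse on capital cost (332 vs 64).
S6: worse on capital cost (290 vs 64).
S7: worse on capital cost (97 vs 64).
S8: worse on capital cost (170 vs 64).
No option is at least as good as S5 on every objective and strictly better on one.

No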